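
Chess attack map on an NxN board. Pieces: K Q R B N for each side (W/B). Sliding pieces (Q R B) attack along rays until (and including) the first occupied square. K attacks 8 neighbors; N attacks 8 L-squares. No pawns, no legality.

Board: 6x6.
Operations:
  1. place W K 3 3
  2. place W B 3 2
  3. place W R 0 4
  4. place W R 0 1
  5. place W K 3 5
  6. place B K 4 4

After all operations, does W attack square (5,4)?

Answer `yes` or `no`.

Op 1: place WK@(3,3)
Op 2: place WB@(3,2)
Op 3: place WR@(0,4)
Op 4: place WR@(0,1)
Op 5: place WK@(3,5)
Op 6: place BK@(4,4)
Per-piece attacks for W:
  WR@(0,1): attacks (0,2) (0,3) (0,4) (0,0) (1,1) (2,1) (3,1) (4,1) (5,1) [ray(0,1) blocked at (0,4)]
  WR@(0,4): attacks (0,5) (0,3) (0,2) (0,1) (1,4) (2,4) (3,4) (4,4) [ray(0,-1) blocked at (0,1); ray(1,0) blocked at (4,4)]
  WB@(3,2): attacks (4,3) (5,4) (4,1) (5,0) (2,3) (1,4) (0,5) (2,1) (1,0)
  WK@(3,3): attacks (3,4) (3,2) (4,3) (2,3) (4,4) (4,2) (2,4) (2,2)
  WK@(3,5): attacks (3,4) (4,5) (2,5) (4,4) (2,4)
W attacks (5,4): yes

Answer: yes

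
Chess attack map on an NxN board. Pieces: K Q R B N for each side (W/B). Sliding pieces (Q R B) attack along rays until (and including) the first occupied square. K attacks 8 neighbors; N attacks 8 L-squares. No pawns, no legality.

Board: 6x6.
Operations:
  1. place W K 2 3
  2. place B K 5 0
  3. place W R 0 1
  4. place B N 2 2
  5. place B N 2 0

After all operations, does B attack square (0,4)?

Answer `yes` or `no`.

Op 1: place WK@(2,3)
Op 2: place BK@(5,0)
Op 3: place WR@(0,1)
Op 4: place BN@(2,2)
Op 5: place BN@(2,0)
Per-piece attacks for B:
  BN@(2,0): attacks (3,2) (4,1) (1,2) (0,1)
  BN@(2,2): attacks (3,4) (4,3) (1,4) (0,3) (3,0) (4,1) (1,0) (0,1)
  BK@(5,0): attacks (5,1) (4,0) (4,1)
B attacks (0,4): no

Answer: no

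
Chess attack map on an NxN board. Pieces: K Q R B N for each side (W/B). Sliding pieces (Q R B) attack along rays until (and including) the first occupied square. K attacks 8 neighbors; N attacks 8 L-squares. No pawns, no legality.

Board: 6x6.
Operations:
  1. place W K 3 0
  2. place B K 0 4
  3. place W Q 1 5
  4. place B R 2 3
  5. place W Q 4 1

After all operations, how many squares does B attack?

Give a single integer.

Op 1: place WK@(3,0)
Op 2: place BK@(0,4)
Op 3: place WQ@(1,5)
Op 4: place BR@(2,3)
Op 5: place WQ@(4,1)
Per-piece attacks for B:
  BK@(0,4): attacks (0,5) (0,3) (1,4) (1,5) (1,3)
  BR@(2,3): attacks (2,4) (2,5) (2,2) (2,1) (2,0) (3,3) (4,3) (5,3) (1,3) (0,3)
Union (13 distinct): (0,3) (0,5) (1,3) (1,4) (1,5) (2,0) (2,1) (2,2) (2,4) (2,5) (3,3) (4,3) (5,3)

Answer: 13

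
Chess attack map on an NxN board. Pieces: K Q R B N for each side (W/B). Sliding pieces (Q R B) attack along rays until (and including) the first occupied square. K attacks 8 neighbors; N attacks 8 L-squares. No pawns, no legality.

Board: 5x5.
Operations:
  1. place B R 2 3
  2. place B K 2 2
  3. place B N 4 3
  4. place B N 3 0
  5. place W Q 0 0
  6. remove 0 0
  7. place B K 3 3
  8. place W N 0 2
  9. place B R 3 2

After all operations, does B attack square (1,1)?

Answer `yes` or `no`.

Op 1: place BR@(2,3)
Op 2: place BK@(2,2)
Op 3: place BN@(4,3)
Op 4: place BN@(3,0)
Op 5: place WQ@(0,0)
Op 6: remove (0,0)
Op 7: place BK@(3,3)
Op 8: place WN@(0,2)
Op 9: place BR@(3,2)
Per-piece attacks for B:
  BK@(2,2): attacks (2,3) (2,1) (3,2) (1,2) (3,3) (3,1) (1,3) (1,1)
  BR@(2,3): attacks (2,4) (2,2) (3,3) (1,3) (0,3) [ray(0,-1) blocked at (2,2); ray(1,0) blocked at (3,3)]
  BN@(3,0): attacks (4,2) (2,2) (1,1)
  BR@(3,2): attacks (3,3) (3,1) (3,0) (4,2) (2,2) [ray(0,1) blocked at (3,3); ray(0,-1) blocked at (3,0); ray(-1,0) blocked at (2,2)]
  BK@(3,3): attacks (3,4) (3,2) (4,3) (2,3) (4,4) (4,2) (2,4) (2,2)
  BN@(4,3): attacks (2,4) (3,1) (2,2)
B attacks (1,1): yes

Answer: yes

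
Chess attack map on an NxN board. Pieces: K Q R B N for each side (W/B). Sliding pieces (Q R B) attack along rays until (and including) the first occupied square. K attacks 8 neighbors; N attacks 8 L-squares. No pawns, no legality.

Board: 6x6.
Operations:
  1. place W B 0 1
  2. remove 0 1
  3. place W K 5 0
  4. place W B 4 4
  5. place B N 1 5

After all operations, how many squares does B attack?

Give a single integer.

Answer: 3

Derivation:
Op 1: place WB@(0,1)
Op 2: remove (0,1)
Op 3: place WK@(5,0)
Op 4: place WB@(4,4)
Op 5: place BN@(1,5)
Per-piece attacks for B:
  BN@(1,5): attacks (2,3) (3,4) (0,3)
Union (3 distinct): (0,3) (2,3) (3,4)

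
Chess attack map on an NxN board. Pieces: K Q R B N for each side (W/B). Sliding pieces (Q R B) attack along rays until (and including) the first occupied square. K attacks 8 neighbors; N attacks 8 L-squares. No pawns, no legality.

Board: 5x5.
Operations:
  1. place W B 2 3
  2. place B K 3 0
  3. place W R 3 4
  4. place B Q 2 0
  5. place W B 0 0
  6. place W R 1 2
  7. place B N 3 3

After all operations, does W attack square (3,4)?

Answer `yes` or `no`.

Op 1: place WB@(2,3)
Op 2: place BK@(3,0)
Op 3: place WR@(3,4)
Op 4: place BQ@(2,0)
Op 5: place WB@(0,0)
Op 6: place WR@(1,2)
Op 7: place BN@(3,3)
Per-piece attacks for W:
  WB@(0,0): attacks (1,1) (2,2) (3,3) [ray(1,1) blocked at (3,3)]
  WR@(1,2): attacks (1,3) (1,4) (1,1) (1,0) (2,2) (3,2) (4,2) (0,2)
  WB@(2,3): attacks (3,4) (3,2) (4,1) (1,4) (1,2) [ray(1,1) blocked at (3,4); ray(-1,-1) blocked at (1,2)]
  WR@(3,4): attacks (3,3) (4,4) (2,4) (1,4) (0,4) [ray(0,-1) blocked at (3,3)]
W attacks (3,4): yes

Answer: yes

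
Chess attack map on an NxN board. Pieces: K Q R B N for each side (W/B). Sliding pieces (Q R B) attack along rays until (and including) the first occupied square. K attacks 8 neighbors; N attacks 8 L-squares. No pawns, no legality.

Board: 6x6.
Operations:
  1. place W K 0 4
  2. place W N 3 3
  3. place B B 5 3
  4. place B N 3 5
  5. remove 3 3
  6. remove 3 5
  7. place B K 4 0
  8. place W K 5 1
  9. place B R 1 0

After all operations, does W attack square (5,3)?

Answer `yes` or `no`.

Op 1: place WK@(0,4)
Op 2: place WN@(3,3)
Op 3: place BB@(5,3)
Op 4: place BN@(3,5)
Op 5: remove (3,3)
Op 6: remove (3,5)
Op 7: place BK@(4,0)
Op 8: place WK@(5,1)
Op 9: place BR@(1,0)
Per-piece attacks for W:
  WK@(0,4): attacks (0,5) (0,3) (1,4) (1,5) (1,3)
  WK@(5,1): attacks (5,2) (5,0) (4,1) (4,2) (4,0)
W attacks (5,3): no

Answer: no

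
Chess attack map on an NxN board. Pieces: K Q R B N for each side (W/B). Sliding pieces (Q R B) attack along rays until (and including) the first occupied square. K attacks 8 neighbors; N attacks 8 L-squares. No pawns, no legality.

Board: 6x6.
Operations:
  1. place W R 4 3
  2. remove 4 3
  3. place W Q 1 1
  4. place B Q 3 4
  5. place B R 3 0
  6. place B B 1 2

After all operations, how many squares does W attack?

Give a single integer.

Answer: 14

Derivation:
Op 1: place WR@(4,3)
Op 2: remove (4,3)
Op 3: place WQ@(1,1)
Op 4: place BQ@(3,4)
Op 5: place BR@(3,0)
Op 6: place BB@(1,2)
Per-piece attacks for W:
  WQ@(1,1): attacks (1,2) (1,0) (2,1) (3,1) (4,1) (5,1) (0,1) (2,2) (3,3) (4,4) (5,5) (2,0) (0,2) (0,0) [ray(0,1) blocked at (1,2)]
Union (14 distinct): (0,0) (0,1) (0,2) (1,0) (1,2) (2,0) (2,1) (2,2) (3,1) (3,3) (4,1) (4,4) (5,1) (5,5)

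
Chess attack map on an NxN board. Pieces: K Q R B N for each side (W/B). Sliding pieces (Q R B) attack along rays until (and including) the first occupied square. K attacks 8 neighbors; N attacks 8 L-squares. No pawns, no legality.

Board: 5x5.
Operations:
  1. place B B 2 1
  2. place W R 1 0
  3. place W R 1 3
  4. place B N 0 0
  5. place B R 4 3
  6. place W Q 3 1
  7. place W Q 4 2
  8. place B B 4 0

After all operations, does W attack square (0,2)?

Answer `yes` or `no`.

Op 1: place BB@(2,1)
Op 2: place WR@(1,0)
Op 3: place WR@(1,3)
Op 4: place BN@(0,0)
Op 5: place BR@(4,3)
Op 6: place WQ@(3,1)
Op 7: place WQ@(4,2)
Op 8: place BB@(4,0)
Per-piece attacks for W:
  WR@(1,0): attacks (1,1) (1,2) (1,3) (2,0) (3,0) (4,0) (0,0) [ray(0,1) blocked at (1,3); ray(1,0) blocked at (4,0); ray(-1,0) blocked at (0,0)]
  WR@(1,3): attacks (1,4) (1,2) (1,1) (1,0) (2,3) (3,3) (4,3) (0,3) [ray(0,-1) blocked at (1,0); ray(1,0) blocked at (4,3)]
  WQ@(3,1): attacks (3,2) (3,3) (3,4) (3,0) (4,1) (2,1) (4,2) (4,0) (2,2) (1,3) (2,0) [ray(-1,0) blocked at (2,1); ray(1,1) blocked at (4,2); ray(1,-1) blocked at (4,0); ray(-1,1) blocked at (1,3)]
  WQ@(4,2): attacks (4,3) (4,1) (4,0) (3,2) (2,2) (1,2) (0,2) (3,3) (2,4) (3,1) [ray(0,1) blocked at (4,3); ray(0,-1) blocked at (4,0); ray(-1,-1) blocked at (3,1)]
W attacks (0,2): yes

Answer: yes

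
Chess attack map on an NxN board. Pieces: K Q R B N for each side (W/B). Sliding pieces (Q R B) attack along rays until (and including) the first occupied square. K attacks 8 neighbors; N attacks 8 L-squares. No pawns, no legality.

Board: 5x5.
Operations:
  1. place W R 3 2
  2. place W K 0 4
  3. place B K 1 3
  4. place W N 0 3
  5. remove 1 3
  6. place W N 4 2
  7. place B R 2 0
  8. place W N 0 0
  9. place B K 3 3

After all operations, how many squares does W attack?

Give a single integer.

Op 1: place WR@(3,2)
Op 2: place WK@(0,4)
Op 3: place BK@(1,3)
Op 4: place WN@(0,3)
Op 5: remove (1,3)
Op 6: place WN@(4,2)
Op 7: place BR@(2,0)
Op 8: place WN@(0,0)
Op 9: place BK@(3,3)
Per-piece attacks for W:
  WN@(0,0): attacks (1,2) (2,1)
  WN@(0,3): attacks (2,4) (1,1) (2,2)
  WK@(0,4): attacks (0,3) (1,4) (1,3)
  WR@(3,2): attacks (3,3) (3,1) (3,0) (4,2) (2,2) (1,2) (0,2) [ray(0,1) blocked at (3,3); ray(1,0) blocked at (4,2)]
  WN@(4,2): attacks (3,4) (2,3) (3,0) (2,1)
Union (15 distinct): (0,2) (0,3) (1,1) (1,2) (1,3) (1,4) (2,1) (2,2) (2,3) (2,4) (3,0) (3,1) (3,3) (3,4) (4,2)

Answer: 15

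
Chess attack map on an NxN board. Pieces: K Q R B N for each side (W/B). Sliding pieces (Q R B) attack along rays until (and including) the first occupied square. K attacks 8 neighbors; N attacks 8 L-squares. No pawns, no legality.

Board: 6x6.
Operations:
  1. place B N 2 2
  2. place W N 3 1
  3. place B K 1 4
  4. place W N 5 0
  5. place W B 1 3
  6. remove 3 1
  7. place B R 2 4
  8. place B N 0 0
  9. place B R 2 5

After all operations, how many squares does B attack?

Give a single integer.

Answer: 23

Derivation:
Op 1: place BN@(2,2)
Op 2: place WN@(3,1)
Op 3: place BK@(1,4)
Op 4: place WN@(5,0)
Op 5: place WB@(1,3)
Op 6: remove (3,1)
Op 7: place BR@(2,4)
Op 8: place BN@(0,0)
Op 9: place BR@(2,5)
Per-piece attacks for B:
  BN@(0,0): attacks (1,2) (2,1)
  BK@(1,4): attacks (1,5) (1,3) (2,4) (0,4) (2,5) (2,3) (0,5) (0,3)
  BN@(2,2): attacks (3,4) (4,3) (1,4) (0,3) (3,0) (4,1) (1,0) (0,1)
  BR@(2,4): attacks (2,5) (2,3) (2,2) (3,4) (4,4) (5,4) (1,4) [ray(0,1) blocked at (2,5); ray(0,-1) blocked at (2,2); ray(-1,0) blocked at (1,4)]
  BR@(2,5): attacks (2,4) (3,5) (4,5) (5,5) (1,5) (0,5) [ray(0,-1) blocked at (2,4)]
Union (23 distinct): (0,1) (0,3) (0,4) (0,5) (1,0) (1,2) (1,3) (1,4) (1,5) (2,1) (2,2) (2,3) (2,4) (2,5) (3,0) (3,4) (3,5) (4,1) (4,3) (4,4) (4,5) (5,4) (5,5)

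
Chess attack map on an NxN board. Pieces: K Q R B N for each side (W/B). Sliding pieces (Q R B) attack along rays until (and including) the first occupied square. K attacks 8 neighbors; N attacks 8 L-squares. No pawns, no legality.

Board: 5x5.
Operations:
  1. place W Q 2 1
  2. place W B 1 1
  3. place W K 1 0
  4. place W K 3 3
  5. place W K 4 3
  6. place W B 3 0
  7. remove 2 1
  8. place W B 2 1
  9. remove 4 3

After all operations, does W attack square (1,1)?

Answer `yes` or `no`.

Op 1: place WQ@(2,1)
Op 2: place WB@(1,1)
Op 3: place WK@(1,0)
Op 4: place WK@(3,3)
Op 5: place WK@(4,3)
Op 6: place WB@(3,0)
Op 7: remove (2,1)
Op 8: place WB@(2,1)
Op 9: remove (4,3)
Per-piece attacks for W:
  WK@(1,0): attacks (1,1) (2,0) (0,0) (2,1) (0,1)
  WB@(1,1): attacks (2,2) (3,3) (2,0) (0,2) (0,0) [ray(1,1) blocked at (3,3)]
  WB@(2,1): attacks (3,2) (4,3) (3,0) (1,2) (0,3) (1,0) [ray(1,-1) blocked at (3,0); ray(-1,-1) blocked at (1,0)]
  WB@(3,0): attacks (4,1) (2,1) [ray(-1,1) blocked at (2,1)]
  WK@(3,3): attacks (3,4) (3,2) (4,3) (2,3) (4,4) (4,2) (2,4) (2,2)
W attacks (1,1): yes

Answer: yes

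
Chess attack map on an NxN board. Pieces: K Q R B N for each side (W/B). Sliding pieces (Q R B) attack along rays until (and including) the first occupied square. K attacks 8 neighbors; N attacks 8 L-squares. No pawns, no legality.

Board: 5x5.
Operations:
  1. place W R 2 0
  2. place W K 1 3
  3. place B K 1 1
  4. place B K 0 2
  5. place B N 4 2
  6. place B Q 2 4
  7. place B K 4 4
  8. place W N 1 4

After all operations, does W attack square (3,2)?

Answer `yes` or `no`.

Op 1: place WR@(2,0)
Op 2: place WK@(1,3)
Op 3: place BK@(1,1)
Op 4: place BK@(0,2)
Op 5: place BN@(4,2)
Op 6: place BQ@(2,4)
Op 7: place BK@(4,4)
Op 8: place WN@(1,4)
Per-piece attacks for W:
  WK@(1,3): attacks (1,4) (1,2) (2,3) (0,3) (2,4) (2,2) (0,4) (0,2)
  WN@(1,4): attacks (2,2) (3,3) (0,2)
  WR@(2,0): attacks (2,1) (2,2) (2,3) (2,4) (3,0) (4,0) (1,0) (0,0) [ray(0,1) blocked at (2,4)]
W attacks (3,2): no

Answer: no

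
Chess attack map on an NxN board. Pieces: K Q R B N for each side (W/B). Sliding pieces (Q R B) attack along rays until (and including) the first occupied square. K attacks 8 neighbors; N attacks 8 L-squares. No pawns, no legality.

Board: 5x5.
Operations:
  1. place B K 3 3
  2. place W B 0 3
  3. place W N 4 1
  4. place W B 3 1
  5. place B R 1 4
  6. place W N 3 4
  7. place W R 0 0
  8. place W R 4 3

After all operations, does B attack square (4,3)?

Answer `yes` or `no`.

Answer: yes

Derivation:
Op 1: place BK@(3,3)
Op 2: place WB@(0,3)
Op 3: place WN@(4,1)
Op 4: place WB@(3,1)
Op 5: place BR@(1,4)
Op 6: place WN@(3,4)
Op 7: place WR@(0,0)
Op 8: place WR@(4,3)
Per-piece attacks for B:
  BR@(1,4): attacks (1,3) (1,2) (1,1) (1,0) (2,4) (3,4) (0,4) [ray(1,0) blocked at (3,4)]
  BK@(3,3): attacks (3,4) (3,2) (4,3) (2,3) (4,4) (4,2) (2,4) (2,2)
B attacks (4,3): yes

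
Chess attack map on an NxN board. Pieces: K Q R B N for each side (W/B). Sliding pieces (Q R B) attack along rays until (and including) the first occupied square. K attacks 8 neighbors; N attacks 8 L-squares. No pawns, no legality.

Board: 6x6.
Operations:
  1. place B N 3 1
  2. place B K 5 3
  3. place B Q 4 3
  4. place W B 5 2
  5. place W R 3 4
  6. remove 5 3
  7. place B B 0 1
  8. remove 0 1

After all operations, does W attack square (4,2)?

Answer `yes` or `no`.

Op 1: place BN@(3,1)
Op 2: place BK@(5,3)
Op 3: place BQ@(4,3)
Op 4: place WB@(5,2)
Op 5: place WR@(3,4)
Op 6: remove (5,3)
Op 7: place BB@(0,1)
Op 8: remove (0,1)
Per-piece attacks for W:
  WR@(3,4): attacks (3,5) (3,3) (3,2) (3,1) (4,4) (5,4) (2,4) (1,4) (0,4) [ray(0,-1) blocked at (3,1)]
  WB@(5,2): attacks (4,3) (4,1) (3,0) [ray(-1,1) blocked at (4,3)]
W attacks (4,2): no

Answer: no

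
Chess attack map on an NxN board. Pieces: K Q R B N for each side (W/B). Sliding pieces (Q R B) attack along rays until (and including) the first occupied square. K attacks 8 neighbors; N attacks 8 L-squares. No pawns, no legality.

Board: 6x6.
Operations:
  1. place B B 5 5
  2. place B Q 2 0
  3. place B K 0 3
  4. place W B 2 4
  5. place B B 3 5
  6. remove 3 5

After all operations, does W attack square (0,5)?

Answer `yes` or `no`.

Answer: no

Derivation:
Op 1: place BB@(5,5)
Op 2: place BQ@(2,0)
Op 3: place BK@(0,3)
Op 4: place WB@(2,4)
Op 5: place BB@(3,5)
Op 6: remove (3,5)
Per-piece attacks for W:
  WB@(2,4): attacks (3,5) (3,3) (4,2) (5,1) (1,5) (1,3) (0,2)
W attacks (0,5): no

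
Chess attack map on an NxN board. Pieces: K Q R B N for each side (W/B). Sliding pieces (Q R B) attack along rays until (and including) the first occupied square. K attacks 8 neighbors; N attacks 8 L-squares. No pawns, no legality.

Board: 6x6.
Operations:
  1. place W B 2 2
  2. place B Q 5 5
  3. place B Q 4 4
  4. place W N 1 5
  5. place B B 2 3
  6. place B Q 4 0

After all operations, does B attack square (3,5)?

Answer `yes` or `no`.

Op 1: place WB@(2,2)
Op 2: place BQ@(5,5)
Op 3: place BQ@(4,4)
Op 4: place WN@(1,5)
Op 5: place BB@(2,3)
Op 6: place BQ@(4,0)
Per-piece attacks for B:
  BB@(2,3): attacks (3,4) (4,5) (3,2) (4,1) (5,0) (1,4) (0,5) (1,2) (0,1)
  BQ@(4,0): attacks (4,1) (4,2) (4,3) (4,4) (5,0) (3,0) (2,0) (1,0) (0,0) (5,1) (3,1) (2,2) [ray(0,1) blocked at (4,4); ray(-1,1) blocked at (2,2)]
  BQ@(4,4): attacks (4,5) (4,3) (4,2) (4,1) (4,0) (5,4) (3,4) (2,4) (1,4) (0,4) (5,5) (5,3) (3,5) (3,3) (2,2) [ray(0,-1) blocked at (4,0); ray(1,1) blocked at (5,5); ray(-1,-1) blocked at (2,2)]
  BQ@(5,5): attacks (5,4) (5,3) (5,2) (5,1) (5,0) (4,5) (3,5) (2,5) (1,5) (4,4) [ray(-1,0) blocked at (1,5); ray(-1,-1) blocked at (4,4)]
B attacks (3,5): yes

Answer: yes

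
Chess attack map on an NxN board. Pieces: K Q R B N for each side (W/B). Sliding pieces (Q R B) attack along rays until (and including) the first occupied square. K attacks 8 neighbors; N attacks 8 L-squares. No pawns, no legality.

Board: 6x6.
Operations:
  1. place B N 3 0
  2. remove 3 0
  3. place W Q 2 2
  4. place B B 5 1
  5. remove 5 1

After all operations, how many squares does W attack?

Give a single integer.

Op 1: place BN@(3,0)
Op 2: remove (3,0)
Op 3: place WQ@(2,2)
Op 4: place BB@(5,1)
Op 5: remove (5,1)
Per-piece attacks for W:
  WQ@(2,2): attacks (2,3) (2,4) (2,5) (2,1) (2,0) (3,2) (4,2) (5,2) (1,2) (0,2) (3,3) (4,4) (5,5) (3,1) (4,0) (1,3) (0,4) (1,1) (0,0)
Union (19 distinct): (0,0) (0,2) (0,4) (1,1) (1,2) (1,3) (2,0) (2,1) (2,3) (2,4) (2,5) (3,1) (3,2) (3,3) (4,0) (4,2) (4,4) (5,2) (5,5)

Answer: 19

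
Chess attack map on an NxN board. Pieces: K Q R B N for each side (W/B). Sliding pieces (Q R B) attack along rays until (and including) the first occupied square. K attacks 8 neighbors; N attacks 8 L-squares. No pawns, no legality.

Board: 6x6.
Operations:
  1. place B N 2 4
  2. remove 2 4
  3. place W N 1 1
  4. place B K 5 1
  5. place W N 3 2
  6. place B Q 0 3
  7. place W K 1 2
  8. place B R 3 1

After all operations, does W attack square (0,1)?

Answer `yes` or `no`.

Op 1: place BN@(2,4)
Op 2: remove (2,4)
Op 3: place WN@(1,1)
Op 4: place BK@(5,1)
Op 5: place WN@(3,2)
Op 6: place BQ@(0,3)
Op 7: place WK@(1,2)
Op 8: place BR@(3,1)
Per-piece attacks for W:
  WN@(1,1): attacks (2,3) (3,2) (0,3) (3,0)
  WK@(1,2): attacks (1,3) (1,1) (2,2) (0,2) (2,3) (2,1) (0,3) (0,1)
  WN@(3,2): attacks (4,4) (5,3) (2,4) (1,3) (4,0) (5,1) (2,0) (1,1)
W attacks (0,1): yes

Answer: yes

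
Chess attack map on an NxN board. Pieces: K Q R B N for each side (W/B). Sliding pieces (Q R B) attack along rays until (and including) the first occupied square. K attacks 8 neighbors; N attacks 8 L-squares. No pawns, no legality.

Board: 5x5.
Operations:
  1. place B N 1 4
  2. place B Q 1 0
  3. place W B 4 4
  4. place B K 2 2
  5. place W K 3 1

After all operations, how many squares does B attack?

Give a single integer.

Answer: 17

Derivation:
Op 1: place BN@(1,4)
Op 2: place BQ@(1,0)
Op 3: place WB@(4,4)
Op 4: place BK@(2,2)
Op 5: place WK@(3,1)
Per-piece attacks for B:
  BQ@(1,0): attacks (1,1) (1,2) (1,3) (1,4) (2,0) (3,0) (4,0) (0,0) (2,1) (3,2) (4,3) (0,1) [ray(0,1) blocked at (1,4)]
  BN@(1,4): attacks (2,2) (3,3) (0,2)
  BK@(2,2): attacks (2,3) (2,1) (3,2) (1,2) (3,3) (3,1) (1,3) (1,1)
Union (17 distinct): (0,0) (0,1) (0,2) (1,1) (1,2) (1,3) (1,4) (2,0) (2,1) (2,2) (2,3) (3,0) (3,1) (3,2) (3,3) (4,0) (4,3)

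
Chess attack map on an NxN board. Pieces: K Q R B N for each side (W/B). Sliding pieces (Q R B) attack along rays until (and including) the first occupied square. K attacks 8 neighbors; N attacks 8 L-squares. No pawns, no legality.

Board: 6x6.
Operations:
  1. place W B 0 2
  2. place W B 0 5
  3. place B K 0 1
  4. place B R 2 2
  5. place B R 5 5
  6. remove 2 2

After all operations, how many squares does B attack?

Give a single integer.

Op 1: place WB@(0,2)
Op 2: place WB@(0,5)
Op 3: place BK@(0,1)
Op 4: place BR@(2,2)
Op 5: place BR@(5,5)
Op 6: remove (2,2)
Per-piece attacks for B:
  BK@(0,1): attacks (0,2) (0,0) (1,1) (1,2) (1,0)
  BR@(5,5): attacks (5,4) (5,3) (5,2) (5,1) (5,0) (4,5) (3,5) (2,5) (1,5) (0,5) [ray(-1,0) blocked at (0,5)]
Union (15 distinct): (0,0) (0,2) (0,5) (1,0) (1,1) (1,2) (1,5) (2,5) (3,5) (4,5) (5,0) (5,1) (5,2) (5,3) (5,4)

Answer: 15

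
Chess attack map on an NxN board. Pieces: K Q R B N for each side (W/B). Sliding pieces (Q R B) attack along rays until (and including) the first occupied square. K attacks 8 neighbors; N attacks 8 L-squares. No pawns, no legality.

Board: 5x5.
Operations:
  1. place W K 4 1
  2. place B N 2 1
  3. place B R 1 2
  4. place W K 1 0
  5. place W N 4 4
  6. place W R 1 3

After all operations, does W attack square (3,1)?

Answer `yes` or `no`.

Answer: yes

Derivation:
Op 1: place WK@(4,1)
Op 2: place BN@(2,1)
Op 3: place BR@(1,2)
Op 4: place WK@(1,0)
Op 5: place WN@(4,4)
Op 6: place WR@(1,3)
Per-piece attacks for W:
  WK@(1,0): attacks (1,1) (2,0) (0,0) (2,1) (0,1)
  WR@(1,3): attacks (1,4) (1,2) (2,3) (3,3) (4,3) (0,3) [ray(0,-1) blocked at (1,2)]
  WK@(4,1): attacks (4,2) (4,0) (3,1) (3,2) (3,0)
  WN@(4,4): attacks (3,2) (2,3)
W attacks (3,1): yes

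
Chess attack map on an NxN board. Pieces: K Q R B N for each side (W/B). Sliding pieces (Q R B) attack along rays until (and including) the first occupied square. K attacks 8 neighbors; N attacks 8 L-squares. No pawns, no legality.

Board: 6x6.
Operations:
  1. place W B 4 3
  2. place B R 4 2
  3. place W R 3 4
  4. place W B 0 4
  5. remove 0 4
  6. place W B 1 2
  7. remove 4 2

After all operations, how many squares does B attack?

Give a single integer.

Answer: 0

Derivation:
Op 1: place WB@(4,3)
Op 2: place BR@(4,2)
Op 3: place WR@(3,4)
Op 4: place WB@(0,4)
Op 5: remove (0,4)
Op 6: place WB@(1,2)
Op 7: remove (4,2)
Per-piece attacks for B:
Union (0 distinct): (none)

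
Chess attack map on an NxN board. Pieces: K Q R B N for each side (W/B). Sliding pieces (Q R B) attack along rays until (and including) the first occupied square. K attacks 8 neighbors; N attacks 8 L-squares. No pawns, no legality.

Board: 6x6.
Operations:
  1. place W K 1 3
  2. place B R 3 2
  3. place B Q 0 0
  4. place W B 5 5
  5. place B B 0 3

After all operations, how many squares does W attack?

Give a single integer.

Answer: 12

Derivation:
Op 1: place WK@(1,3)
Op 2: place BR@(3,2)
Op 3: place BQ@(0,0)
Op 4: place WB@(5,5)
Op 5: place BB@(0,3)
Per-piece attacks for W:
  WK@(1,3): attacks (1,4) (1,2) (2,3) (0,3) (2,4) (2,2) (0,4) (0,2)
  WB@(5,5): attacks (4,4) (3,3) (2,2) (1,1) (0,0) [ray(-1,-1) blocked at (0,0)]
Union (12 distinct): (0,0) (0,2) (0,3) (0,4) (1,1) (1,2) (1,4) (2,2) (2,3) (2,4) (3,3) (4,4)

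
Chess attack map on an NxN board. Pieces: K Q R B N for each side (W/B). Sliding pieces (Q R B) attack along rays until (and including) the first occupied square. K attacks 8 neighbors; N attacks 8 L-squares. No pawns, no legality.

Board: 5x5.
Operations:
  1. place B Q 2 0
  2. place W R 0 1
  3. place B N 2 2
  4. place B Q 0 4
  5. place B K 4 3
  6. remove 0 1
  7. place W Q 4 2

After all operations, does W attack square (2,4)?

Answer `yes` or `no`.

Op 1: place BQ@(2,0)
Op 2: place WR@(0,1)
Op 3: place BN@(2,2)
Op 4: place BQ@(0,4)
Op 5: place BK@(4,3)
Op 6: remove (0,1)
Op 7: place WQ@(4,2)
Per-piece attacks for W:
  WQ@(4,2): attacks (4,3) (4,1) (4,0) (3,2) (2,2) (3,3) (2,4) (3,1) (2,0) [ray(0,1) blocked at (4,3); ray(-1,0) blocked at (2,2); ray(-1,-1) blocked at (2,0)]
W attacks (2,4): yes

Answer: yes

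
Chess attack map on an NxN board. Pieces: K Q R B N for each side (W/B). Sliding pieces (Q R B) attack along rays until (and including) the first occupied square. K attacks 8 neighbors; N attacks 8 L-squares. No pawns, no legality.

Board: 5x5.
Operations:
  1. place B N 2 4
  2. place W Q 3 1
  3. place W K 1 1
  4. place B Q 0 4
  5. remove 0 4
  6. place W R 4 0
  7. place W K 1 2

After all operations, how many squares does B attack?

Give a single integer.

Op 1: place BN@(2,4)
Op 2: place WQ@(3,1)
Op 3: place WK@(1,1)
Op 4: place BQ@(0,4)
Op 5: remove (0,4)
Op 6: place WR@(4,0)
Op 7: place WK@(1,2)
Per-piece attacks for B:
  BN@(2,4): attacks (3,2) (4,3) (1,2) (0,3)
Union (4 distinct): (0,3) (1,2) (3,2) (4,3)

Answer: 4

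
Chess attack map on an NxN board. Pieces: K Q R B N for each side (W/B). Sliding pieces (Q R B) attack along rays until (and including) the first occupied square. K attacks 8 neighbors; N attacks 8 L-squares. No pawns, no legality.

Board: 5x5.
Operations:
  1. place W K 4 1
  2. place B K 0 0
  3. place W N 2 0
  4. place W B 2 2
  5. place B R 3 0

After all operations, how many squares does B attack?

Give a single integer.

Op 1: place WK@(4,1)
Op 2: place BK@(0,0)
Op 3: place WN@(2,0)
Op 4: place WB@(2,2)
Op 5: place BR@(3,0)
Per-piece attacks for B:
  BK@(0,0): attacks (0,1) (1,0) (1,1)
  BR@(3,0): attacks (3,1) (3,2) (3,3) (3,4) (4,0) (2,0) [ray(-1,0) blocked at (2,0)]
Union (9 distinct): (0,1) (1,0) (1,1) (2,0) (3,1) (3,2) (3,3) (3,4) (4,0)

Answer: 9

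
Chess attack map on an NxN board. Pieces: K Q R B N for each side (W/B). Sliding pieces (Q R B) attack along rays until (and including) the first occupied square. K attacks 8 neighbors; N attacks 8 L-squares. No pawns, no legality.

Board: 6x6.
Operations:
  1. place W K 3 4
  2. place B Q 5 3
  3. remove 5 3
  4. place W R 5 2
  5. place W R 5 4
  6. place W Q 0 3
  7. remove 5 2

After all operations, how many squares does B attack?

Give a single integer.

Op 1: place WK@(3,4)
Op 2: place BQ@(5,3)
Op 3: remove (5,3)
Op 4: place WR@(5,2)
Op 5: place WR@(5,4)
Op 6: place WQ@(0,3)
Op 7: remove (5,2)
Per-piece attacks for B:
Union (0 distinct): (none)

Answer: 0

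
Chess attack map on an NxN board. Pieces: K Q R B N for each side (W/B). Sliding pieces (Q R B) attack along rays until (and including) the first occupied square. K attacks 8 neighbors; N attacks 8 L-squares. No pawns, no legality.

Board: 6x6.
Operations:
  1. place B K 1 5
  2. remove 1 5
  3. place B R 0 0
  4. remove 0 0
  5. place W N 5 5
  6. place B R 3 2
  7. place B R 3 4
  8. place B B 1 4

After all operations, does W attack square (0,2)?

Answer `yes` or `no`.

Answer: no

Derivation:
Op 1: place BK@(1,5)
Op 2: remove (1,5)
Op 3: place BR@(0,0)
Op 4: remove (0,0)
Op 5: place WN@(5,5)
Op 6: place BR@(3,2)
Op 7: place BR@(3,4)
Op 8: place BB@(1,4)
Per-piece attacks for W:
  WN@(5,5): attacks (4,3) (3,4)
W attacks (0,2): no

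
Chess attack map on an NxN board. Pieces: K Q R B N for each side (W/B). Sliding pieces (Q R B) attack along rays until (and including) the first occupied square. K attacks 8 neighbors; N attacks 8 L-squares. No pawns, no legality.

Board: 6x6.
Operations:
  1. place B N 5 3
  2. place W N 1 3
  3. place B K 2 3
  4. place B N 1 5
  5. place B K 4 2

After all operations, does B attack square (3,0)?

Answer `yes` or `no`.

Answer: no

Derivation:
Op 1: place BN@(5,3)
Op 2: place WN@(1,3)
Op 3: place BK@(2,3)
Op 4: place BN@(1,5)
Op 5: place BK@(4,2)
Per-piece attacks for B:
  BN@(1,5): attacks (2,3) (3,4) (0,3)
  BK@(2,3): attacks (2,4) (2,2) (3,3) (1,3) (3,4) (3,2) (1,4) (1,2)
  BK@(4,2): attacks (4,3) (4,1) (5,2) (3,2) (5,3) (5,1) (3,3) (3,1)
  BN@(5,3): attacks (4,5) (3,4) (4,1) (3,2)
B attacks (3,0): no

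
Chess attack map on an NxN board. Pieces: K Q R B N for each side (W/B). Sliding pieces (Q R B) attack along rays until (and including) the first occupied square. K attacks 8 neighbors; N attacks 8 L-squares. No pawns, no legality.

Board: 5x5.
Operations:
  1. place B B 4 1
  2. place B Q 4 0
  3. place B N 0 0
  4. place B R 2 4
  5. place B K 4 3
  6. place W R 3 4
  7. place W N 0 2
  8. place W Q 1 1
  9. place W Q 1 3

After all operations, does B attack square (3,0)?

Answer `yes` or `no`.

Answer: yes

Derivation:
Op 1: place BB@(4,1)
Op 2: place BQ@(4,0)
Op 3: place BN@(0,0)
Op 4: place BR@(2,4)
Op 5: place BK@(4,3)
Op 6: place WR@(3,4)
Op 7: place WN@(0,2)
Op 8: place WQ@(1,1)
Op 9: place WQ@(1,3)
Per-piece attacks for B:
  BN@(0,0): attacks (1,2) (2,1)
  BR@(2,4): attacks (2,3) (2,2) (2,1) (2,0) (3,4) (1,4) (0,4) [ray(1,0) blocked at (3,4)]
  BQ@(4,0): attacks (4,1) (3,0) (2,0) (1,0) (0,0) (3,1) (2,2) (1,3) [ray(0,1) blocked at (4,1); ray(-1,0) blocked at (0,0); ray(-1,1) blocked at (1,3)]
  BB@(4,1): attacks (3,2) (2,3) (1,4) (3,0)
  BK@(4,3): attacks (4,4) (4,2) (3,3) (3,4) (3,2)
B attacks (3,0): yes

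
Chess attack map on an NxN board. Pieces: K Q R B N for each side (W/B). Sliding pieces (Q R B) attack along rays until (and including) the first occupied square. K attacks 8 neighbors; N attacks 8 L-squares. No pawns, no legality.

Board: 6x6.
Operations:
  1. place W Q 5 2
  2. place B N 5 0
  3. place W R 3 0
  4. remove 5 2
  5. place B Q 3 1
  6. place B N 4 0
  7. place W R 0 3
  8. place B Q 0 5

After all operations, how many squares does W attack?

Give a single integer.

Op 1: place WQ@(5,2)
Op 2: place BN@(5,0)
Op 3: place WR@(3,0)
Op 4: remove (5,2)
Op 5: place BQ@(3,1)
Op 6: place BN@(4,0)
Op 7: place WR@(0,3)
Op 8: place BQ@(0,5)
Per-piece attacks for W:
  WR@(0,3): attacks (0,4) (0,5) (0,2) (0,1) (0,0) (1,3) (2,3) (3,3) (4,3) (5,3) [ray(0,1) blocked at (0,5)]
  WR@(3,0): attacks (3,1) (4,0) (2,0) (1,0) (0,0) [ray(0,1) blocked at (3,1); ray(1,0) blocked at (4,0)]
Union (14 distinct): (0,0) (0,1) (0,2) (0,4) (0,5) (1,0) (1,3) (2,0) (2,3) (3,1) (3,3) (4,0) (4,3) (5,3)

Answer: 14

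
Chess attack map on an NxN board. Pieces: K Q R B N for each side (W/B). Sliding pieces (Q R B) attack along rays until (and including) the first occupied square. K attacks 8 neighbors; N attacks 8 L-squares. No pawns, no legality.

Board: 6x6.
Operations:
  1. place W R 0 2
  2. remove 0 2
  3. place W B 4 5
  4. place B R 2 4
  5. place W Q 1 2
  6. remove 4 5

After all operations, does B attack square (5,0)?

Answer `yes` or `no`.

Answer: no

Derivation:
Op 1: place WR@(0,2)
Op 2: remove (0,2)
Op 3: place WB@(4,5)
Op 4: place BR@(2,4)
Op 5: place WQ@(1,2)
Op 6: remove (4,5)
Per-piece attacks for B:
  BR@(2,4): attacks (2,5) (2,3) (2,2) (2,1) (2,0) (3,4) (4,4) (5,4) (1,4) (0,4)
B attacks (5,0): no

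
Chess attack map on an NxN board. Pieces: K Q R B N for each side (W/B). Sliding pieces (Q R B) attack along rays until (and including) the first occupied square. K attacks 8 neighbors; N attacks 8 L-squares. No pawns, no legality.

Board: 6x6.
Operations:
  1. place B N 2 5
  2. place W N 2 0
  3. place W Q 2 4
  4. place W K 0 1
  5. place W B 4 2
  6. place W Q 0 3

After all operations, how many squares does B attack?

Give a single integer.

Answer: 4

Derivation:
Op 1: place BN@(2,5)
Op 2: place WN@(2,0)
Op 3: place WQ@(2,4)
Op 4: place WK@(0,1)
Op 5: place WB@(4,2)
Op 6: place WQ@(0,3)
Per-piece attacks for B:
  BN@(2,5): attacks (3,3) (4,4) (1,3) (0,4)
Union (4 distinct): (0,4) (1,3) (3,3) (4,4)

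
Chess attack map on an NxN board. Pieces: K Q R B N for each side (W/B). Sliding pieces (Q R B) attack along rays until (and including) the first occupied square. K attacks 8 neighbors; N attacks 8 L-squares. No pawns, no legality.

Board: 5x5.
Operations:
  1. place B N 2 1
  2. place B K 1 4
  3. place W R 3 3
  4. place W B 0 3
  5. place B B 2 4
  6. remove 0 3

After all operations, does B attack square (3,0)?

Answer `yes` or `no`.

Answer: no

Derivation:
Op 1: place BN@(2,1)
Op 2: place BK@(1,4)
Op 3: place WR@(3,3)
Op 4: place WB@(0,3)
Op 5: place BB@(2,4)
Op 6: remove (0,3)
Per-piece attacks for B:
  BK@(1,4): attacks (1,3) (2,4) (0,4) (2,3) (0,3)
  BN@(2,1): attacks (3,3) (4,2) (1,3) (0,2) (4,0) (0,0)
  BB@(2,4): attacks (3,3) (1,3) (0,2) [ray(1,-1) blocked at (3,3)]
B attacks (3,0): no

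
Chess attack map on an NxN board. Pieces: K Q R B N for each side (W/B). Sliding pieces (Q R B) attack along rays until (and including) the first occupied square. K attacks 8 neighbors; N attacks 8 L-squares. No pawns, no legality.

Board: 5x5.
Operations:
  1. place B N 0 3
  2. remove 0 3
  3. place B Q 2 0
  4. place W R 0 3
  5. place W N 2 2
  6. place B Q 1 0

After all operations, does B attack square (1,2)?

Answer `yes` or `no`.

Op 1: place BN@(0,3)
Op 2: remove (0,3)
Op 3: place BQ@(2,0)
Op 4: place WR@(0,3)
Op 5: place WN@(2,2)
Op 6: place BQ@(1,0)
Per-piece attacks for B:
  BQ@(1,0): attacks (1,1) (1,2) (1,3) (1,4) (2,0) (0,0) (2,1) (3,2) (4,3) (0,1) [ray(1,0) blocked at (2,0)]
  BQ@(2,0): attacks (2,1) (2,2) (3,0) (4,0) (1,0) (3,1) (4,2) (1,1) (0,2) [ray(0,1) blocked at (2,2); ray(-1,0) blocked at (1,0)]
B attacks (1,2): yes

Answer: yes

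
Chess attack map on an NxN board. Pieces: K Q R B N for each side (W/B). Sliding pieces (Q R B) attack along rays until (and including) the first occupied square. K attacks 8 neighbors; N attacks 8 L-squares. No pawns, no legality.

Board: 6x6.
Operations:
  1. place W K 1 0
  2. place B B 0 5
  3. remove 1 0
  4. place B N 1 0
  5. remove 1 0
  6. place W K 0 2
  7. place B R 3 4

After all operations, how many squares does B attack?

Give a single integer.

Op 1: place WK@(1,0)
Op 2: place BB@(0,5)
Op 3: remove (1,0)
Op 4: place BN@(1,0)
Op 5: remove (1,0)
Op 6: place WK@(0,2)
Op 7: place BR@(3,4)
Per-piece attacks for B:
  BB@(0,5): attacks (1,4) (2,3) (3,2) (4,1) (5,0)
  BR@(3,4): attacks (3,5) (3,3) (3,2) (3,1) (3,0) (4,4) (5,4) (2,4) (1,4) (0,4)
Union (13 distinct): (0,4) (1,4) (2,3) (2,4) (3,0) (3,1) (3,2) (3,3) (3,5) (4,1) (4,4) (5,0) (5,4)

Answer: 13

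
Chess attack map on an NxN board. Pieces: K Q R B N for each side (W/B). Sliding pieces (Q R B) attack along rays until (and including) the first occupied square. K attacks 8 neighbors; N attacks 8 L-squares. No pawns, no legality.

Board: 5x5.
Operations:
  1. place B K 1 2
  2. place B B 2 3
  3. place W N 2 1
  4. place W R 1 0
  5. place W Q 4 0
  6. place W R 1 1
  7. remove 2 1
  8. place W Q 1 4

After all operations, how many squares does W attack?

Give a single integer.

Answer: 21

Derivation:
Op 1: place BK@(1,2)
Op 2: place BB@(2,3)
Op 3: place WN@(2,1)
Op 4: place WR@(1,0)
Op 5: place WQ@(4,0)
Op 6: place WR@(1,1)
Op 7: remove (2,1)
Op 8: place WQ@(1,4)
Per-piece attacks for W:
  WR@(1,0): attacks (1,1) (2,0) (3,0) (4,0) (0,0) [ray(0,1) blocked at (1,1); ray(1,0) blocked at (4,0)]
  WR@(1,1): attacks (1,2) (1,0) (2,1) (3,1) (4,1) (0,1) [ray(0,1) blocked at (1,2); ray(0,-1) blocked at (1,0)]
  WQ@(1,4): attacks (1,3) (1,2) (2,4) (3,4) (4,4) (0,4) (2,3) (0,3) [ray(0,-1) blocked at (1,2); ray(1,-1) blocked at (2,3)]
  WQ@(4,0): attacks (4,1) (4,2) (4,3) (4,4) (3,0) (2,0) (1,0) (3,1) (2,2) (1,3) (0,4) [ray(-1,0) blocked at (1,0)]
Union (21 distinct): (0,0) (0,1) (0,3) (0,4) (1,0) (1,1) (1,2) (1,3) (2,0) (2,1) (2,2) (2,3) (2,4) (3,0) (3,1) (3,4) (4,0) (4,1) (4,2) (4,3) (4,4)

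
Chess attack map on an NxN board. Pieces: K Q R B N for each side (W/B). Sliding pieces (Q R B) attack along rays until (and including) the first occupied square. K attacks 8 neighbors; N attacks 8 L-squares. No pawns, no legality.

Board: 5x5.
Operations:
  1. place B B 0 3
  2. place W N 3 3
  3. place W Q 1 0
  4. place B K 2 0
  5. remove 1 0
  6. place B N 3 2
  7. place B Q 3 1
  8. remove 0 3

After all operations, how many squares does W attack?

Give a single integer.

Op 1: place BB@(0,3)
Op 2: place WN@(3,3)
Op 3: place WQ@(1,0)
Op 4: place BK@(2,0)
Op 5: remove (1,0)
Op 6: place BN@(3,2)
Op 7: place BQ@(3,1)
Op 8: remove (0,3)
Per-piece attacks for W:
  WN@(3,3): attacks (1,4) (4,1) (2,1) (1,2)
Union (4 distinct): (1,2) (1,4) (2,1) (4,1)

Answer: 4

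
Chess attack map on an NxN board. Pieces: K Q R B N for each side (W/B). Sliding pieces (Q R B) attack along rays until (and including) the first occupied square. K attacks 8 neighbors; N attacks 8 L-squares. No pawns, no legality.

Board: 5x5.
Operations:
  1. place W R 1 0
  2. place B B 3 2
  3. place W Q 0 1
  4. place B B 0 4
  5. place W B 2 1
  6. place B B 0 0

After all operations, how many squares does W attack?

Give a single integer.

Op 1: place WR@(1,0)
Op 2: place BB@(3,2)
Op 3: place WQ@(0,1)
Op 4: place BB@(0,4)
Op 5: place WB@(2,1)
Op 6: place BB@(0,0)
Per-piece attacks for W:
  WQ@(0,1): attacks (0,2) (0,3) (0,4) (0,0) (1,1) (2,1) (1,2) (2,3) (3,4) (1,0) [ray(0,1) blocked at (0,4); ray(0,-1) blocked at (0,0); ray(1,0) blocked at (2,1); ray(1,-1) blocked at (1,0)]
  WR@(1,0): attacks (1,1) (1,2) (1,3) (1,4) (2,0) (3,0) (4,0) (0,0) [ray(-1,0) blocked at (0,0)]
  WB@(2,1): attacks (3,2) (3,0) (1,2) (0,3) (1,0) [ray(1,1) blocked at (3,2); ray(-1,-1) blocked at (1,0)]
Union (16 distinct): (0,0) (0,2) (0,3) (0,4) (1,0) (1,1) (1,2) (1,3) (1,4) (2,0) (2,1) (2,3) (3,0) (3,2) (3,4) (4,0)

Answer: 16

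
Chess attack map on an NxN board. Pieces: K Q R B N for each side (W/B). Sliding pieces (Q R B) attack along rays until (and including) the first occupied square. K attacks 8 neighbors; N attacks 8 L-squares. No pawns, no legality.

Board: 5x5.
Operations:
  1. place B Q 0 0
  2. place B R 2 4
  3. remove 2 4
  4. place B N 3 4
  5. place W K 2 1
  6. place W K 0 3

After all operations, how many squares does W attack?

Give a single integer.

Answer: 12

Derivation:
Op 1: place BQ@(0,0)
Op 2: place BR@(2,4)
Op 3: remove (2,4)
Op 4: place BN@(3,4)
Op 5: place WK@(2,1)
Op 6: place WK@(0,3)
Per-piece attacks for W:
  WK@(0,3): attacks (0,4) (0,2) (1,3) (1,4) (1,2)
  WK@(2,1): attacks (2,2) (2,0) (3,1) (1,1) (3,2) (3,0) (1,2) (1,0)
Union (12 distinct): (0,2) (0,4) (1,0) (1,1) (1,2) (1,3) (1,4) (2,0) (2,2) (3,0) (3,1) (3,2)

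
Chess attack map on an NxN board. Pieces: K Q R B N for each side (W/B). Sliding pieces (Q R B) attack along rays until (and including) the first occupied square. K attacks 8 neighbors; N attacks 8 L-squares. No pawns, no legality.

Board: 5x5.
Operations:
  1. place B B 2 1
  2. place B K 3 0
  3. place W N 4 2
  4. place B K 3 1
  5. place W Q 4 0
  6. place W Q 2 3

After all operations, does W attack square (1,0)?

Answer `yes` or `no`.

Answer: no

Derivation:
Op 1: place BB@(2,1)
Op 2: place BK@(3,0)
Op 3: place WN@(4,2)
Op 4: place BK@(3,1)
Op 5: place WQ@(4,0)
Op 6: place WQ@(2,3)
Per-piece attacks for W:
  WQ@(2,3): attacks (2,4) (2,2) (2,1) (3,3) (4,3) (1,3) (0,3) (3,4) (3,2) (4,1) (1,4) (1,2) (0,1) [ray(0,-1) blocked at (2,1)]
  WQ@(4,0): attacks (4,1) (4,2) (3,0) (3,1) [ray(0,1) blocked at (4,2); ray(-1,0) blocked at (3,0); ray(-1,1) blocked at (3,1)]
  WN@(4,2): attacks (3,4) (2,3) (3,0) (2,1)
W attacks (1,0): no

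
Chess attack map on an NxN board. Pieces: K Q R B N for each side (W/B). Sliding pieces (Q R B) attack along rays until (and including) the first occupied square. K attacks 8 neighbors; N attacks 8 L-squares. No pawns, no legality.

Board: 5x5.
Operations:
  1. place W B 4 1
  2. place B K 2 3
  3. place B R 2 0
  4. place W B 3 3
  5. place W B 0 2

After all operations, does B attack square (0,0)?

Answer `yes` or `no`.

Op 1: place WB@(4,1)
Op 2: place BK@(2,3)
Op 3: place BR@(2,0)
Op 4: place WB@(3,3)
Op 5: place WB@(0,2)
Per-piece attacks for B:
  BR@(2,0): attacks (2,1) (2,2) (2,3) (3,0) (4,0) (1,0) (0,0) [ray(0,1) blocked at (2,3)]
  BK@(2,3): attacks (2,4) (2,2) (3,3) (1,3) (3,4) (3,2) (1,4) (1,2)
B attacks (0,0): yes

Answer: yes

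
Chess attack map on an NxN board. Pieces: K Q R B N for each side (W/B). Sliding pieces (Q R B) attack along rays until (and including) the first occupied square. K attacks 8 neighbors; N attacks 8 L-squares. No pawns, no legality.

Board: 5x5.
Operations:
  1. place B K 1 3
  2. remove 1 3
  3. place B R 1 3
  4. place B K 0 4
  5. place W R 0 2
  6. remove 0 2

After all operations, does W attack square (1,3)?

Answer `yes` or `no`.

Answer: no

Derivation:
Op 1: place BK@(1,3)
Op 2: remove (1,3)
Op 3: place BR@(1,3)
Op 4: place BK@(0,4)
Op 5: place WR@(0,2)
Op 6: remove (0,2)
Per-piece attacks for W:
W attacks (1,3): no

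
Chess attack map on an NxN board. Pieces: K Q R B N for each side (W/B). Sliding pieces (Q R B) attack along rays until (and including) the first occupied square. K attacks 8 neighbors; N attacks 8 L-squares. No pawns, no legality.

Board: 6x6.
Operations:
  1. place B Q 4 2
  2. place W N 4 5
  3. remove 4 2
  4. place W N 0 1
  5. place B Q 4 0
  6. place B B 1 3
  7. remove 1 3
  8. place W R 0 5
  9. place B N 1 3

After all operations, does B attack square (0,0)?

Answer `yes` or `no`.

Op 1: place BQ@(4,2)
Op 2: place WN@(4,5)
Op 3: remove (4,2)
Op 4: place WN@(0,1)
Op 5: place BQ@(4,0)
Op 6: place BB@(1,3)
Op 7: remove (1,3)
Op 8: place WR@(0,5)
Op 9: place BN@(1,3)
Per-piece attacks for B:
  BN@(1,3): attacks (2,5) (3,4) (0,5) (2,1) (3,2) (0,1)
  BQ@(4,0): attacks (4,1) (4,2) (4,3) (4,4) (4,5) (5,0) (3,0) (2,0) (1,0) (0,0) (5,1) (3,1) (2,2) (1,3) [ray(0,1) blocked at (4,5); ray(-1,1) blocked at (1,3)]
B attacks (0,0): yes

Answer: yes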